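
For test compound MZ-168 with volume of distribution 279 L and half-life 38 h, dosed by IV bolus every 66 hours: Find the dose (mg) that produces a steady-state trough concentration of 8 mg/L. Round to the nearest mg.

5207 mg

τ/t½ = 66/38 ≈ 1.7368, so f = (1/2)^(66/38) ≈ 0.300026.
Cmin,ss = (D/Vd)·f/(1−f), so D = Cmin,ss·Vd·(1−f)/f.
D = 8 × 279 × (1−f)/f ≈ 8 × 279 × 2.33304 ≈ 5207.35 mg.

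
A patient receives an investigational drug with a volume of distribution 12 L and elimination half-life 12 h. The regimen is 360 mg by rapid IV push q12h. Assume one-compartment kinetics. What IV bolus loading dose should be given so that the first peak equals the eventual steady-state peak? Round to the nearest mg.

f = (1/2)^(12/12) ≈ 0.500000; accumulation ratio R = 1/(1−f) ≈ 2.00000.
Loading dose to hit Cmax,ss on first dose: D_load = D_maint·R ≈ 360 × 2.00000 ≈ 720.00 mg.

720 mg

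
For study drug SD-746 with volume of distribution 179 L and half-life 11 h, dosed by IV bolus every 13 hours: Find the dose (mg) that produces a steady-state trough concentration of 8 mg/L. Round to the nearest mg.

τ/t½ = 13/11 ≈ 1.1818, so f = (1/2)^(13/11) ≈ 0.440796.
Cmin,ss = (D/Vd)·f/(1−f), so D = Cmin,ss·Vd·(1−f)/f.
D = 8 × 179 × (1−f)/f ≈ 8 × 179 × 1.26862 ≈ 1816.66 mg.

1817 mg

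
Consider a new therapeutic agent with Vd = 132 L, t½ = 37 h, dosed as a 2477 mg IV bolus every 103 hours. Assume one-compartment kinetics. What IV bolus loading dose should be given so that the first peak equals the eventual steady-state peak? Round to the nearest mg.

f = (1/2)^(103/37) ≈ 0.145210; accumulation ratio R = 1/(1−f) ≈ 1.16988.
Loading dose to hit Cmax,ss on first dose: D_load = D_maint·R ≈ 2477 × 1.16988 ≈ 2897.79 mg.

2898 mg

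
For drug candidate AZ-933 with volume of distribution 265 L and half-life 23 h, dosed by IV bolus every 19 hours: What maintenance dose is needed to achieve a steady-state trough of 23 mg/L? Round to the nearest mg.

τ/t½ = 19/23 ≈ 0.82609, so f = (1/2)^(19/23) ≈ 0.564057.
Cmin,ss = (D/Vd)·f/(1−f), so D = Cmin,ss·Vd·(1−f)/f.
D = 23 × 265 × (1−f)/f ≈ 23 × 265 × 0.77287 ≈ 4710.64 mg.

4711 mg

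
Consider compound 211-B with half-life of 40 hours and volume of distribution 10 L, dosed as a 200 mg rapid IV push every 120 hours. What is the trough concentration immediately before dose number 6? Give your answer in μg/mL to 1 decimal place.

2.9 μg/mL

f = (1/2)^(τ/t½) = (1/2)^(120/40) ≈ 0.1250.
C₀ = D/Vd = 200/10 ≈ 20.000 μg/mL.
Before the 6th dose, 5 doses have been given. Superposition: Cmin = C₀·(f + f² + … + f^5).
≈ 20.000 × (0.1250 + 0.0156 + 0.0020 + 0.0002 + 0.0000) ≈ 20.000 × 0.1428 ≈ 2.856 μg/mL.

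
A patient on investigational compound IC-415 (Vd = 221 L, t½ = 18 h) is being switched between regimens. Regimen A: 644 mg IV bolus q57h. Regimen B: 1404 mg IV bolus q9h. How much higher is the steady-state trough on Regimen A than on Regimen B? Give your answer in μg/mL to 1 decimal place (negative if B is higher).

-15.0 μg/mL

Regimen A: f = (1/2)^(57/18) ≈ 0.1114; Cmin,ss = (644/221)·f/(1−f) ≈ 0.365 μg/mL.
Regimen B: f = (1/2)^(9/18) ≈ 0.7071; Cmin,ss = (1404/221)·f/(1−f) ≈ 15.337 μg/mL.
Difference ≈ 0.365 − 15.337 ≈ -14.972 μg/mL.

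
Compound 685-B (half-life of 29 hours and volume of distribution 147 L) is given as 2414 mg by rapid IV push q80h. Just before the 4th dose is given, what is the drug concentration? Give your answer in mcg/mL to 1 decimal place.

2.8 mcg/mL

f = (1/2)^(τ/t½) = (1/2)^(80/29) ≈ 0.1478.
C₀ = D/Vd = 2414/147 ≈ 16.422 mcg/mL.
Before the 4th dose, 3 doses have been given. Superposition: Cmin = C₀·(f + f² + … + f^3).
≈ 16.422 × (0.1478 + 0.0218 + 0.0032) ≈ 16.422 × 0.1728 ≈ 2.838 mcg/mL.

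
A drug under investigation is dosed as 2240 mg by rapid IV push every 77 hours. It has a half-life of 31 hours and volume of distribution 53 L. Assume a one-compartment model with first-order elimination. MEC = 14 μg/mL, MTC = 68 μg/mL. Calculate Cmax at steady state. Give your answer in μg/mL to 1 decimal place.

51.5 μg/mL

τ/t½ = 77/31 ≈ 2.4839, so fraction remaining f = (1/2)^(77/31) ≈ 0.1788.
Accumulation ratio R = 1/(1 − f) ≈ 1/0.8212 ≈ 1.2177.
Each bolus raises the concentration by D/Vd = 2240/53 ≈ 42.264 μg/mL.
Cmax,ss = C₀/(1 − f) ≈ 42.264/0.8212 ≈ 51.466 μg/mL.
Peak 51.5 μg/mL vs MTC 68 μg/mL: below toxic threshold.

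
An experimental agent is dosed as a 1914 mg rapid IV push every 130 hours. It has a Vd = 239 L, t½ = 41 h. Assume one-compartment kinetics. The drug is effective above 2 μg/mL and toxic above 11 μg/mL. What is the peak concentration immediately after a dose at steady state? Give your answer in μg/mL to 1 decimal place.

9.0 μg/mL

τ/t½ = 130/41 ≈ 3.1707, so fraction remaining f = (1/2)^(130/41) ≈ 0.1110.
Accumulation ratio R = 1/(1 − f) ≈ 1/0.8890 ≈ 1.1249.
Single-dose peak C₀ = D/Vd = 1914/239 ≈ 8.008 μg/mL.
Cmax,ss = C₀/(1 − f) ≈ 8.008/0.8890 ≈ 9.008 μg/mL.
Peak 9.0 μg/mL vs MTC 11 μg/mL: below toxic threshold.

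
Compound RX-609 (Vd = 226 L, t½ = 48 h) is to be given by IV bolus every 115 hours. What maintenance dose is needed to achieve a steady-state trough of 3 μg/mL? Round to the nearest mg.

2890 mg

τ/t½ = 115/48 ≈ 2.3958, so f = (1/2)^(115/48) ≈ 0.190013.
Cmin,ss = (D/Vd)·f/(1−f), so D = Cmin,ss·Vd·(1−f)/f.
D = 3 × 226 × (1−f)/f ≈ 3 × 226 × 4.26280 ≈ 2890.18 mg.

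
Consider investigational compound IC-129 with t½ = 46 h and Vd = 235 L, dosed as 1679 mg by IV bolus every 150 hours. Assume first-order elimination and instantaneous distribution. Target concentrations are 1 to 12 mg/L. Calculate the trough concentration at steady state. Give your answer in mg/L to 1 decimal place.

k = ln2/t½ = ln2/46 ≈ 0.015068 h⁻¹; fraction remaining f = e^(−kτ) = e^(−0.015068×150) ≈ 0.1043.
At steady state, accumulation factor R = 1/(1 − e^(−kτ)) ≈ 1.1164.
Each bolus raises the concentration by D/Vd = 1679/235 ≈ 7.145 mg/L.
Cmax,ss = C₀/(1 − f) ≈ 7.145/0.8957 ≈ 7.977 mg/L.
One interval later, Cmin,ss = Cmax,ss·e^(−kτ) ≈ 7.977 × 0.1043 ≈ 0.832 mg/L.
Trough 0.8 mg/L vs MEC 1 mg/L: subtherapeutic.

0.8 mg/L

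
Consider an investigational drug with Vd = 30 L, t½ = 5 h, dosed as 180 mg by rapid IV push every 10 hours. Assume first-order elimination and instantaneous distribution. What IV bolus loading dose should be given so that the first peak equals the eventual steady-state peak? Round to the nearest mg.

f = (1/2)^(10/5) ≈ 0.250000; accumulation ratio R = 1/(1−f) ≈ 1.33333.
Loading dose to hit Cmax,ss on first dose: D_load = D_maint·R ≈ 180 × 1.33333 ≈ 240.00 mg.

240 mg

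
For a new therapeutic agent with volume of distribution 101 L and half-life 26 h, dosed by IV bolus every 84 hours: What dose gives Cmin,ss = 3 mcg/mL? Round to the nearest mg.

τ/t½ = 84/26 ≈ 3.2308, so f = (1/2)^(84/26) ≈ 0.106523.
Cmin,ss = (D/Vd)·f/(1−f), so D = Cmin,ss·Vd·(1−f)/f.
D = 3 × 101 × (1−f)/f ≈ 3 × 101 × 8.38764 ≈ 2541.45 mg.

2541 mg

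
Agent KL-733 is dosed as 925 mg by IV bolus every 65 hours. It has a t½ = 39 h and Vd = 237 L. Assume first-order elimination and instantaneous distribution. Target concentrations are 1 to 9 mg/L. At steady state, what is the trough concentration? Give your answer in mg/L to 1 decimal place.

1.8 mg/L

k = ln2/t½ = ln2/39 ≈ 0.017773 h⁻¹; fraction remaining f = e^(−kτ) = e^(−0.017773×65) ≈ 0.3150.
At steady state, accumulation factor R = 1/(1 − e^(−kτ)) ≈ 1.4599.
Single-dose peak C₀ = D/Vd = 925/237 ≈ 3.903 mg/L.
Steady-state peak Cmax,ss = C₀·R ≈ 3.903 × 1.4599 ≈ 5.698 mg/L.
One interval later, Cmin,ss = Cmax,ss·e^(−kτ) ≈ 5.698 × 0.3150 ≈ 1.795 mg/L.
Trough 1.8 mg/L vs MEC 1 mg/L: adequate.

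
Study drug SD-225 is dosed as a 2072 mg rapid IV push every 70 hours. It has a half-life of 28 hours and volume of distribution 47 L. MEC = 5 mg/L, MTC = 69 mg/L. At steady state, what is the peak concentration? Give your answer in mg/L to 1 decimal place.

53.6 mg/L

Over one 70-h interval, 70/28 ≈ 2.5 half-lives elapse, leaving f ≈ 0.1768 of each dose.
Accumulation ratio R = 1/(1 − f) ≈ 1/0.8232 ≈ 1.2148.
Each bolus raises the concentration by D/Vd = 2072/47 ≈ 44.085 mg/L.
Cmax,ss = C₀/(1 − f) ≈ 44.085/0.8232 ≈ 53.553 mg/L.
Peak 53.6 mg/L vs MTC 69 mg/L: below toxic threshold.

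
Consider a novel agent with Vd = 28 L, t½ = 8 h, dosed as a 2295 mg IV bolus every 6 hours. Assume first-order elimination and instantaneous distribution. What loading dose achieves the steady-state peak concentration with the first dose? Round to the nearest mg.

f = (1/2)^(6/8) ≈ 0.594604; accumulation ratio R = 1/(1−f) ≈ 2.46672.
Loading dose to hit Cmax,ss on first dose: D_load = D_maint·R ≈ 2295 × 2.46672 ≈ 5661.12 mg.

5661 mg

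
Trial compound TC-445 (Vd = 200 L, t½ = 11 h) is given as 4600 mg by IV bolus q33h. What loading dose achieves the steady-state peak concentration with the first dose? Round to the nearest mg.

f = (1/2)^(33/11) ≈ 0.125000; accumulation ratio R = 1/(1−f) ≈ 1.14286.
Loading dose to hit Cmax,ss on first dose: D_load = D_maint·R ≈ 4600 × 1.14286 ≈ 5257.16 mg.

5257 mg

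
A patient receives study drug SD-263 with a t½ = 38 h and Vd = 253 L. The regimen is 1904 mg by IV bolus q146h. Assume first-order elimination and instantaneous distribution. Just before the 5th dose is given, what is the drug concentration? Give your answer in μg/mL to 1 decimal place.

f = (1/2)^(τ/t½) = (1/2)^(146/38) ≈ 0.0697.
C₀ = D/Vd = 1904/253 ≈ 7.526 μg/mL.
Before the 5th dose, 4 doses have been given. Superposition: Cmin = C₀·(f + f² + … + f^4).
≈ 7.526 × (0.0697 + 0.0049 + 0.0003 + 0.0000) ≈ 7.526 × 0.0749 ≈ 0.564 μg/mL.

0.6 μg/mL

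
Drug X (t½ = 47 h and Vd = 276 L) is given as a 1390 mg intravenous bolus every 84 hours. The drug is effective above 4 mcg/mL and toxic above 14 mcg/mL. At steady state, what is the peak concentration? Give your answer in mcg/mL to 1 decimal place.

7.1 mcg/mL

τ/t½ = 84/47 ≈ 1.7872, so fraction remaining f = (1/2)^(84/47) ≈ 0.2897.
At steady state, accumulation factor R = 1/(1 − e^(−kτ)) ≈ 1.4079.
Each bolus raises the concentration by D/Vd = 1390/276 ≈ 5.036 mcg/mL.
Steady-state peak Cmax,ss = C₀·R ≈ 5.036 × 1.4079 ≈ 7.090 mcg/mL.
Peak 7.1 mcg/mL vs MTC 14 mcg/mL: below toxic threshold.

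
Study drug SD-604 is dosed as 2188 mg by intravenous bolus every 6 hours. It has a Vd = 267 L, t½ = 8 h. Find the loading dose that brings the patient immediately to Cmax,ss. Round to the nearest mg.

f = (1/2)^(6/8) ≈ 0.594604; accumulation ratio R = 1/(1−f) ≈ 2.46672.
Loading dose to hit Cmax,ss on first dose: D_load = D_maint·R ≈ 2188 × 2.46672 ≈ 5397.18 mg.

5397 mg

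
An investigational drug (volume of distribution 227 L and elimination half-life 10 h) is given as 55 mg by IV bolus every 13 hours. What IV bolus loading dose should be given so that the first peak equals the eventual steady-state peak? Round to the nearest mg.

93 mg

f = (1/2)^(13/10) ≈ 0.406126; accumulation ratio R = 1/(1−f) ≈ 1.68386.
Loading dose to hit Cmax,ss on first dose: D_load = D_maint·R ≈ 55 × 1.68386 ≈ 92.61 mg.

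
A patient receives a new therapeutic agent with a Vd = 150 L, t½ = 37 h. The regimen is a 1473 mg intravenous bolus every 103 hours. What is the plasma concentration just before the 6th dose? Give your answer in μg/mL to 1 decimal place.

f = (1/2)^(τ/t½) = (1/2)^(103/37) ≈ 0.1452.
C₀ = D/Vd = 1473/150 ≈ 9.820 μg/mL.
Before the 6th dose, 5 doses have been given. Superposition: Cmin = C₀·(f + f² + … + f^5).
≈ 9.820 × (0.1452 + 0.0211 + 0.0031 + 0.0004 + 0.0001) ≈ 9.820 × 0.1699 ≈ 1.668 μg/mL.

1.7 μg/mL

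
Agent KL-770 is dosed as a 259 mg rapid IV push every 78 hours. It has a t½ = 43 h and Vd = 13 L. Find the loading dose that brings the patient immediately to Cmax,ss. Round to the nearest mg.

f = (1/2)^(78/43) ≈ 0.284410; accumulation ratio R = 1/(1−f) ≈ 1.39745.
Loading dose to hit Cmax,ss on first dose: D_load = D_maint·R ≈ 259 × 1.39745 ≈ 361.94 mg.

362 mg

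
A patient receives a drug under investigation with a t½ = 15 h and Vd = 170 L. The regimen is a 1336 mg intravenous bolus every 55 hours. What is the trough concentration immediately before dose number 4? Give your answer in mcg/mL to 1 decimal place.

f = (1/2)^(τ/t½) = (1/2)^(55/15) ≈ 0.0787.
C₀ = D/Vd = 1336/170 ≈ 7.859 mcg/mL.
Before the 4th dose, 3 doses have been given. Superposition: Cmin = C₀·(f + f² + … + f^3).
≈ 7.859 × (0.0787 + 0.0062 + 0.0005) ≈ 7.859 × 0.0854 ≈ 0.671 mcg/mL.

0.7 mcg/mL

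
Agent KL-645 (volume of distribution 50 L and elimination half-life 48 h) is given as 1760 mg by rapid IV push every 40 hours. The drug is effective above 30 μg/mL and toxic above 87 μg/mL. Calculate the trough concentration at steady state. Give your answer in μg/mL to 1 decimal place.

45.0 μg/mL

τ/t½ = 40/48 ≈ 0.83333, so fraction remaining f = (1/2)^(40/48) ≈ 0.5612.
Accumulation ratio R = 1/(1 − f) ≈ 1/0.4388 ≈ 2.2789.
Each bolus raises the concentration by D/Vd = 1760/50 ≈ 35.200 μg/mL.
Steady-state peak Cmax,ss = C₀·R ≈ 35.200 × 2.2789 ≈ 80.217 μg/mL.
One interval later, Cmin,ss = Cmax,ss·e^(−kτ) ≈ 80.217 × 0.5612 ≈ 45.018 μg/mL.
Trough 45.0 μg/mL vs MEC 30 μg/mL: adequate.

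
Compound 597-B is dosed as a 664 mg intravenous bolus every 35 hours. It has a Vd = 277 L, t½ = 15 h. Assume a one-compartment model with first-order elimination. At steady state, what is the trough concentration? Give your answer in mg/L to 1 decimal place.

0.6 mg/L

k = ln2/t½ = ln2/15 ≈ 0.046210 h⁻¹; fraction remaining f = e^(−kτ) = e^(−0.046210×35) ≈ 0.1984.
At steady state, accumulation factor R = 1/(1 − e^(−kτ)) ≈ 1.2475.
Single-dose peak C₀ = D/Vd = 664/277 ≈ 2.397 mg/L.
Steady-state peak Cmax,ss = C₀·R ≈ 2.397 × 1.2475 ≈ 2.990 mg/L.
One interval later, Cmin,ss = Cmax,ss·e^(−kτ) ≈ 2.990 × 0.1984 ≈ 0.593 mg/L.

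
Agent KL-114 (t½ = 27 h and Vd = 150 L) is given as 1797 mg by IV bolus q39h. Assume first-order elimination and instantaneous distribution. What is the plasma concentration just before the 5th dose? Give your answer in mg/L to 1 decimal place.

6.8 mg/L

f = (1/2)^(τ/t½) = (1/2)^(39/27) ≈ 0.3674.
C₀ = D/Vd = 1797/150 ≈ 11.980 mg/L.
Before the 5th dose, 4 doses have been given. Superposition: Cmin = C₀·(f + f² + … + f^4).
≈ 11.980 × (0.3674 + 0.1350 + 0.0496 + 0.0182) ≈ 11.980 × 0.5702 ≈ 6.831 mg/L.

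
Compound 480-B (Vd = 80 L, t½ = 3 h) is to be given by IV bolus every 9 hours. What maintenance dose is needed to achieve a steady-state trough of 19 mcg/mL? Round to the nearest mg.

10640 mg

τ/t½ = 9/3 ≈ 3, so f = (1/2)^(9/3) ≈ 0.125000.
Cmin,ss = (D/Vd)·f/(1−f), so D = Cmin,ss·Vd·(1−f)/f.
D = 19 × 80 × (1−f)/f ≈ 19 × 80 × 7.00000 ≈ 10640.00 mg.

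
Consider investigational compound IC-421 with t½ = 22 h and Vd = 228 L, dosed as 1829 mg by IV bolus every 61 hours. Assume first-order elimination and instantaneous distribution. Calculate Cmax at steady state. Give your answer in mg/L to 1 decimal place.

Over one 61-h interval, 61/22 ≈ 2.7727 half-lives elapse, leaving f ≈ 0.1463 of each dose.
Accumulation ratio R = 1/(1 − f) ≈ 1/0.8537 ≈ 1.1714.
Single-dose peak C₀ = D/Vd = 1829/228 ≈ 8.022 mg/L.
Steady-state peak Cmax,ss = C₀·R ≈ 8.022 × 1.1714 ≈ 9.397 mg/L.

9.4 mg/L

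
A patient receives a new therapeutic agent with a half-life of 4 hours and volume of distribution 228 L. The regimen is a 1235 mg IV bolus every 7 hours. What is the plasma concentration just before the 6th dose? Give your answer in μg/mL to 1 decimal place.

f = (1/2)^(τ/t½) = (1/2)^(7/4) ≈ 0.2973.
C₀ = D/Vd = 1235/228 ≈ 5.417 μg/mL.
Before the 6th dose, 5 doses have been given. Superposition: Cmin = C₀·(f + f² + … + f^5).
≈ 5.417 × (0.2973 + 0.0884 + 0.0263 + 0.0078 + 0.0023) ≈ 5.417 × 0.4221 ≈ 2.287 μg/mL.

2.3 μg/mL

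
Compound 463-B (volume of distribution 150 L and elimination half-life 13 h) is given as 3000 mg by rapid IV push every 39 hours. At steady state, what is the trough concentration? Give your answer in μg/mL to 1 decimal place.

2.9 μg/mL

τ = 39 h = 3 half-lives, so f = (1/2)^3 = 0.125.
Accumulation ratio R = 1/(1 − f) = 1/0.875 = 8/7.
Single-dose peak C₀ = D/Vd = 3000/150 = 20 μg/mL.
Steady-state peak Cmax,ss = C₀·R = 20 × 8/7 ≈ 22.857 μg/mL.
Steady-state trough Cmin,ss = Cmax,ss·f ≈ 22.857 × 0.125 ≈ 2.857 μg/mL.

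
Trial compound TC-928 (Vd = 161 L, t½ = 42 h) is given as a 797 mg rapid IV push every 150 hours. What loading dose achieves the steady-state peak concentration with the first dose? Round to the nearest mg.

f = (1/2)^(150/42) ≈ 0.084119; accumulation ratio R = 1/(1−f) ≈ 1.09184.
Loading dose to hit Cmax,ss on first dose: D_load = D_maint·R ≈ 797 × 1.09184 ≈ 870.20 mg.

870 mg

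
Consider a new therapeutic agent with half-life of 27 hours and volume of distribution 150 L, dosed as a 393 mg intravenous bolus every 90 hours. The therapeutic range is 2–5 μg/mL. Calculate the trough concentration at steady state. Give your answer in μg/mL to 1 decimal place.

0.3 μg/mL

Over one 90-h interval, 90/27 ≈ 3.3333 half-lives elapse, leaving f ≈ 0.0992 of each dose.
Single-dose peak C₀ = D/Vd = 393/150 ≈ 2.620 μg/mL.
Steady-state trough Cmin,ss = C₀·f/(1−f) ≈ 2.620 × 0.0992/0.9008 ≈ 0.289 μg/mL.
Trough 0.3 μg/mL vs MEC 2 μg/mL: subtherapeutic.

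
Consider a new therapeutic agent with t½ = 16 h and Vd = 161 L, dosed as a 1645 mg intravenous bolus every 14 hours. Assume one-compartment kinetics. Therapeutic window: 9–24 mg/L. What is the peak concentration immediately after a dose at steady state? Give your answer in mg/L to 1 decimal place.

22.5 mg/L

Over one 14-h interval, 14/16 ≈ 0.875 half-lives elapse, leaving f ≈ 0.5453 of each dose.
At steady state, accumulation factor R = 1/(1 − e^(−kτ)) ≈ 2.1993.
Single-dose peak C₀ = D/Vd = 1645/161 ≈ 10.217 mg/L.
Cmax,ss = C₀/(1 − f) ≈ 10.217/0.4547 ≈ 22.470 mg/L.
Peak 22.5 mg/L vs MTC 24 mg/L: below toxic threshold.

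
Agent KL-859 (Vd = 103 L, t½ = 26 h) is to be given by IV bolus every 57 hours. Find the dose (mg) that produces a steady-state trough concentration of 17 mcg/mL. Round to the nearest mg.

τ/t½ = 57/26 ≈ 2.1923, so f = (1/2)^(57/26) ≈ 0.218801.
Cmin,ss = (D/Vd)·f/(1−f), so D = Cmin,ss·Vd·(1−f)/f.
D = 17 × 103 × (1−f)/f ≈ 17 × 103 × 3.57036 ≈ 6251.70 mg.

6252 mg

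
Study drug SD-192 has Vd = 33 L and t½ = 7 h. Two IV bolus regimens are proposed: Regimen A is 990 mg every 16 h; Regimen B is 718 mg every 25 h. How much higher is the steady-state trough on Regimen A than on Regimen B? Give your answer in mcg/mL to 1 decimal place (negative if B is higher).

Regimen A: f = (1/2)^(16/7) ≈ 0.2051; Cmin,ss = (990/33)·f/(1−f) ≈ 7.741 mcg/mL.
Regimen B: f = (1/2)^(25/7) ≈ 0.0841; Cmin,ss = (718/33)·f/(1−f) ≈ 1.998 mcg/mL.
Difference ≈ 7.741 − 1.998 ≈ 5.743 mcg/mL.

5.7 mcg/mL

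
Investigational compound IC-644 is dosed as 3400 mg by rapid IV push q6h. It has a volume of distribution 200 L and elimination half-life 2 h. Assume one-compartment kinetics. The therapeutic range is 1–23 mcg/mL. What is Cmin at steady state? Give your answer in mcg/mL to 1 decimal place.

2.4 mcg/mL

The dosing interval is 3 half-lives, so f = 2^(−3) = 0.125.
At steady state, R = 1/(1 − 0.125) = 8/7.
Single-dose peak C₀ = D/Vd = 3400/200 = 17 mcg/mL.
Steady-state peak Cmax,ss = C₀·R = 17 × 8/7 ≈ 19.429 mcg/mL.
Steady-state trough Cmin,ss = Cmax,ss·f ≈ 19.429 × 0.125 ≈ 2.429 mcg/mL.
Trough 2.4 mcg/mL vs MEC 1 mcg/mL: adequate.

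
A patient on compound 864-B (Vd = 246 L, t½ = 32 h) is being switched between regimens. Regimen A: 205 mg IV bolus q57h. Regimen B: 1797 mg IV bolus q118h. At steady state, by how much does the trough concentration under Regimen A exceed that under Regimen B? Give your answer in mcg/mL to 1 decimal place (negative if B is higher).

Regimen A: f = (1/2)^(57/32) ≈ 0.2909; Cmin,ss = (205/246)·f/(1−f) ≈ 0.342 mcg/mL.
Regimen B: f = (1/2)^(118/32) ≈ 0.0776; Cmin,ss = (1797/246)·f/(1−f) ≈ 0.615 mcg/mL.
Difference ≈ 0.342 − 0.615 ≈ -0.273 mcg/mL.

-0.3 mcg/mL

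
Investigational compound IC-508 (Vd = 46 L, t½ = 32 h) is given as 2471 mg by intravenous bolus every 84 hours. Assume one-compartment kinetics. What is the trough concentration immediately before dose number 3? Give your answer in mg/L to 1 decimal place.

f = (1/2)^(τ/t½) = (1/2)^(84/32) ≈ 0.1621.
C₀ = D/Vd = 2471/46 ≈ 53.717 mg/L.
Before the 3rd dose, 2 doses have been given. Superposition: Cmin = C₀·(f + f²).
≈ 53.717 × (0.1621 + 0.0263) ≈ 53.717 × 0.1884 ≈ 10.120 mg/L.

10.1 mg/L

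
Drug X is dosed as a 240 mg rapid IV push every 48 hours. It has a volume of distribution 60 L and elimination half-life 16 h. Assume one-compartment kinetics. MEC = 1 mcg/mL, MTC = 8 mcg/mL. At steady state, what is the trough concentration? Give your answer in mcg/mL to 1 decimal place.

The dosing interval is 3 half-lives, so f = 2^(−3) = 0.125.
At steady state, R = 1/(1 − 0.125) = 8/7.
Single-dose peak C₀ = D/Vd = 240/60 = 4 mcg/mL.
Steady-state peak Cmax,ss = C₀·R = 4 × 8/7 ≈ 4.571 mcg/mL.
Steady-state trough Cmin,ss = Cmax,ss·f ≈ 4.571 × 0.125 ≈ 0.571 mcg/mL.
Trough 0.6 mcg/mL vs MEC 1 mcg/mL: subtherapeutic.

0.6 mcg/mL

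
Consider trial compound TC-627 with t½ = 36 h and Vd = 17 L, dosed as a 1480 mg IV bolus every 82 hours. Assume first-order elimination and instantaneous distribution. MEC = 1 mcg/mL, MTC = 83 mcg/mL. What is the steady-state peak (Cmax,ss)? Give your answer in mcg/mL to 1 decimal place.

Over one 82-h interval, 82/36 ≈ 2.2778 half-lives elapse, leaving f ≈ 0.2062 of each dose.
At steady state, accumulation factor R = 1/(1 − e^(−kτ)) ≈ 1.2598.
Each bolus raises the concentration by D/Vd = 1480/17 ≈ 87.059 mcg/mL.
Cmax,ss = C₀/(1 − f) ≈ 87.059/0.7938 ≈ 109.674 mcg/mL.
Peak 109.7 mcg/mL vs MTC 83 mcg/mL: exceeds toxic threshold.

109.7 mcg/mL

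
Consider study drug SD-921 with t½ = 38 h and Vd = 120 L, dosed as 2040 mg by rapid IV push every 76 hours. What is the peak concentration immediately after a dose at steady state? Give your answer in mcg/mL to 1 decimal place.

22.7 mcg/mL

The dosing interval is 2 half-lives, so f = 2^(−2) = 0.25.
Accumulation ratio R = 1/(1 − f) = 1/0.75 = 4/3.
Single-dose peak C₀ = D/Vd = 2040/120 = 17 mcg/mL.
Steady-state peak Cmax,ss = C₀·R = 17 × 4/3 ≈ 22.667 mcg/mL.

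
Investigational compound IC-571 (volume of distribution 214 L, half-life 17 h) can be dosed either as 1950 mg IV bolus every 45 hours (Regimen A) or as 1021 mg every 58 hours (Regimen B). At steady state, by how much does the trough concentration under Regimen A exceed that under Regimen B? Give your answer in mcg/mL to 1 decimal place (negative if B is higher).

Regimen A: f = (1/2)^(45/17) ≈ 0.1596; Cmin,ss = (1950/214)·f/(1−f) ≈ 1.730 mcg/mL.
Regimen B: f = (1/2)^(58/17) ≈ 0.0940; Cmin,ss = (1021/214)·f/(1−f) ≈ 0.495 mcg/mL.
Difference ≈ 1.730 − 0.495 ≈ 1.235 mcg/mL.

1.2 mcg/mL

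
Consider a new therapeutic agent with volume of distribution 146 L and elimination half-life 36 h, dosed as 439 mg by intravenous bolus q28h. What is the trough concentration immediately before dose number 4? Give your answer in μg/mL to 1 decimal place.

f = (1/2)^(τ/t½) = (1/2)^(28/36) ≈ 0.5833.
C₀ = D/Vd = 439/146 ≈ 3.007 μg/mL.
Before the 4th dose, 3 doses have been given. Superposition: Cmin = C₀·(f + f² + … + f^3).
≈ 3.007 × (0.5833 + 0.3402 + 0.1985) ≈ 3.007 × 1.1220 ≈ 3.374 μg/mL.

3.4 μg/mL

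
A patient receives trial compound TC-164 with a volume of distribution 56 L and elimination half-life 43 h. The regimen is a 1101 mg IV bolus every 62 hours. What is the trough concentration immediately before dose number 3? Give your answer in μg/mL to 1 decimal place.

f = (1/2)^(τ/t½) = (1/2)^(62/43) ≈ 0.3681.
C₀ = D/Vd = 1101/56 ≈ 19.661 μg/mL.
Before the 3rd dose, 2 doses have been given. Superposition: Cmin = C₀·(f + f²).
≈ 19.661 × (0.3681 + 0.1355) ≈ 19.661 × 0.5036 ≈ 9.901 μg/mL.

9.9 μg/mL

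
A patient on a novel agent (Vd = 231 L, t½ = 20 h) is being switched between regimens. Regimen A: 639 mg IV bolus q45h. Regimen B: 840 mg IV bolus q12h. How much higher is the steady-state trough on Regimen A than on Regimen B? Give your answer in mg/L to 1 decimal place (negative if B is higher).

Regimen A: f = (1/2)^(45/20) ≈ 0.2102; Cmin,ss = (639/231)·f/(1−f) ≈ 0.736 mg/L.
Regimen B: f = (1/2)^(12/20) ≈ 0.6598; Cmin,ss = (840/231)·f/(1−f) ≈ 7.053 mg/L.
Difference ≈ 0.736 − 7.053 ≈ -6.317 mg/L.

-6.3 mg/L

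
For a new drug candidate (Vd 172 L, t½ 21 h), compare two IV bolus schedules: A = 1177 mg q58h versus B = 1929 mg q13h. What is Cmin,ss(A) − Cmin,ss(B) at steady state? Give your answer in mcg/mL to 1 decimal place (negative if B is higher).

Regimen A: f = (1/2)^(58/21) ≈ 0.1474; Cmin,ss = (1177/172)·f/(1−f) ≈ 1.183 mcg/mL.
Regimen B: f = (1/2)^(13/21) ≈ 0.6511; Cmin,ss = (1929/172)·f/(1−f) ≈ 20.929 mcg/mL.
Difference ≈ 1.183 − 20.929 ≈ -19.746 mcg/mL.

-19.7 mcg/mL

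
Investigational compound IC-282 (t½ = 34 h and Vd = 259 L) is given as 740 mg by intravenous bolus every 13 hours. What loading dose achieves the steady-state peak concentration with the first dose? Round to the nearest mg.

3178 mg

f = (1/2)^(13/34) ≈ 0.767185; accumulation ratio R = 1/(1−f) ≈ 4.29526.
Loading dose to hit Cmax,ss on first dose: D_load = D_maint·R ≈ 740 × 4.29526 ≈ 3178.49 mg.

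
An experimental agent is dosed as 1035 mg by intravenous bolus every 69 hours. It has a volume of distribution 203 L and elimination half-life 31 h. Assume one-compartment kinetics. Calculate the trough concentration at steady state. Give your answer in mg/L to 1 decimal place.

1.4 mg/L

k = ln2/t½ = ln2/31 ≈ 0.022360 h⁻¹; fraction remaining f = e^(−kτ) = e^(−0.022360×69) ≈ 0.2138.
Each bolus raises the concentration by D/Vd = 1035/203 ≈ 5.099 mg/L.
Steady-state trough Cmin,ss = C₀·f/(1−f) ≈ 5.099 × 0.2138/0.7862 ≈ 1.387 mg/L.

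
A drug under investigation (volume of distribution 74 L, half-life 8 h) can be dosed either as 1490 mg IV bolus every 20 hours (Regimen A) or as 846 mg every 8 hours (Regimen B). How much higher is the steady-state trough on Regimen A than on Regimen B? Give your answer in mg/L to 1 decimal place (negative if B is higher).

-7.1 mg/L

Regimen A: f = (1/2)^(20/8) ≈ 0.1768; Cmin,ss = (1490/74)·f/(1−f) ≈ 4.324 mg/L.
Regimen B: f = (1/2)^(8/8) ≈ 0.5000; Cmin,ss = (846/74)·f/(1−f) ≈ 11.432 mg/L.
Difference ≈ 4.324 − 11.432 ≈ -7.108 mg/L.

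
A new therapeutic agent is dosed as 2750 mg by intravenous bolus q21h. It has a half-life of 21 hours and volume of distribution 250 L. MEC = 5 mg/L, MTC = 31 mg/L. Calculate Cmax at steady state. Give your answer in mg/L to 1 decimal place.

τ = 21 h = 1 half-life, so f = (1/2)^1 = 0.5.
Accumulation ratio R = 1/(1 − f) = 1/0.5 = 2/1.
Single-dose peak C₀ = D/Vd = 2750/250 = 11 mg/L.
Steady-state peak Cmax,ss = C₀·R = 11 × 2/1 ≈ 22.000 mg/L.
Peak 22.0 mg/L vs MTC 31 mg/L: below toxic threshold.

22.0 mg/L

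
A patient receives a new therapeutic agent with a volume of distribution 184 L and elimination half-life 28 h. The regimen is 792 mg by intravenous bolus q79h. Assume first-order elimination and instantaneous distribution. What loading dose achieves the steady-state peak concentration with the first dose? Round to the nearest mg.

f = (1/2)^(79/28) ≈ 0.141470; accumulation ratio R = 1/(1−f) ≈ 1.16478.
Loading dose to hit Cmax,ss on first dose: D_load = D_maint·R ≈ 792 × 1.16478 ≈ 922.51 mg.

923 mg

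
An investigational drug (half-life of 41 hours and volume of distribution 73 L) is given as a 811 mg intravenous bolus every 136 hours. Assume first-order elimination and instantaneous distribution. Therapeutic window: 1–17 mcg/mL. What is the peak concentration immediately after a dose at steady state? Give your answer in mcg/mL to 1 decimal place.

k = ln2/t½ = ln2/41 ≈ 0.016906 h⁻¹; fraction remaining f = e^(−kτ) = e^(−0.016906×136) ≈ 0.1003.
At steady state, accumulation factor R = 1/(1 − e^(−kτ)) ≈ 1.1115.
Single-dose peak C₀ = D/Vd = 811/73 ≈ 11.110 mcg/mL.
Steady-state peak Cmax,ss = C₀·R ≈ 11.110 × 1.1115 ≈ 12.349 mcg/mL.
Peak 12.3 mcg/mL vs MTC 17 mcg/mL: below toxic threshold.

12.3 mcg/mL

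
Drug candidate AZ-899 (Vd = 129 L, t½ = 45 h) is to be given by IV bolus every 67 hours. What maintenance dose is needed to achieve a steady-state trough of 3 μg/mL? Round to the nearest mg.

τ/t½ = 67/45 ≈ 1.4889, so f = (1/2)^(67/45) ≈ 0.356287.
Cmin,ss = (D/Vd)·f/(1−f), so D = Cmin,ss·Vd·(1−f)/f.
D = 3 × 129 × (1−f)/f ≈ 3 × 129 × 1.80673 ≈ 699.20 mg.

699 mg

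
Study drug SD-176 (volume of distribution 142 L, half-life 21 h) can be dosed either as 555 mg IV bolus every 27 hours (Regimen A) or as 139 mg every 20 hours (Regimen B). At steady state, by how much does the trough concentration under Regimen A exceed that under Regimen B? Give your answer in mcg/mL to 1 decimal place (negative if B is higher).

1.7 mcg/mL

Regimen A: f = (1/2)^(27/21) ≈ 0.4102; Cmin,ss = (555/142)·f/(1−f) ≈ 2.718 mcg/mL.
Regimen B: f = (1/2)^(20/21) ≈ 0.5168; Cmin,ss = (139/142)·f/(1−f) ≈ 1.047 mcg/mL.
Difference ≈ 2.718 − 1.047 ≈ 1.671 mcg/mL.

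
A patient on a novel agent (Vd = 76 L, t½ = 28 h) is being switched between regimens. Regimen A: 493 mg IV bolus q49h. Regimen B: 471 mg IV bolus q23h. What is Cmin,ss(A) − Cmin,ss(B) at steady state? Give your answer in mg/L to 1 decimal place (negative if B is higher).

Regimen A: f = (1/2)^(49/28) ≈ 0.2973; Cmin,ss = (493/76)·f/(1−f) ≈ 2.744 mg/L.
Regimen B: f = (1/2)^(23/28) ≈ 0.5659; Cmin,ss = (471/76)·f/(1−f) ≈ 8.079 mg/L.
Difference ≈ 2.744 − 8.079 ≈ -5.335 mg/L.

-5.3 mg/L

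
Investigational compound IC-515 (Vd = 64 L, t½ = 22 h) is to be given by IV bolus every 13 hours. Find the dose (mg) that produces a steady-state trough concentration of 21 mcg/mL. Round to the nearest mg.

τ/t½ = 13/22 ≈ 0.59091, so f = (1/2)^(13/22) ≈ 0.663924.
Cmin,ss = (D/Vd)·f/(1−f), so D = Cmin,ss·Vd·(1−f)/f.
D = 21 × 64 × (1−f)/f ≈ 21 × 64 × 0.50620 ≈ 680.33 mg.

680 mg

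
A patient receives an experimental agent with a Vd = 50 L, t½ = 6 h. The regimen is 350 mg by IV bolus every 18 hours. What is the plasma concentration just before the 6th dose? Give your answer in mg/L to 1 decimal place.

f = (1/2)^(τ/t½) = (1/2)^(18/6) ≈ 0.1250.
C₀ = D/Vd = 350/50 ≈ 7.000 mg/L.
Before the 6th dose, 5 doses have been given. Superposition: Cmin = C₀·(f + f² + … + f^5).
≈ 7.000 × (0.1250 + 0.0156 + 0.0020 + 0.0002 + 0.0000) ≈ 7.000 × 0.1428 ≈ 1.000 mg/L.

1.0 mg/L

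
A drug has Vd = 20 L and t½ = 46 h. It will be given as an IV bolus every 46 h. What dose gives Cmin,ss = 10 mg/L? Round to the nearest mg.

τ/t½ = 46/46 ≈ 1, so f = (1/2)^(46/46) ≈ 0.500000.
Cmin,ss = (D/Vd)·f/(1−f), so D = Cmin,ss·Vd·(1−f)/f.
D = 10 × 20 × (1−f)/f ≈ 10 × 20 × 1.00000 ≈ 200.00 mg.

200 mg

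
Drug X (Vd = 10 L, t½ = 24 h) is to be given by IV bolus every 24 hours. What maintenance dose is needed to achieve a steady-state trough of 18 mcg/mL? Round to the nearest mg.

τ/t½ = 24/24 ≈ 1, so f = (1/2)^(24/24) ≈ 0.500000.
Cmin,ss = (D/Vd)·f/(1−f), so D = Cmin,ss·Vd·(1−f)/f.
D = 18 × 10 × (1−f)/f ≈ 18 × 10 × 1.00000 ≈ 180.00 mg.

180 mg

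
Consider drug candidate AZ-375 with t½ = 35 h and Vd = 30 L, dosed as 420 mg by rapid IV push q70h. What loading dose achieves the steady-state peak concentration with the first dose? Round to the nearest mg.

560 mg

f = (1/2)^(70/35) ≈ 0.250000; accumulation ratio R = 1/(1−f) ≈ 1.33333.
Loading dose to hit Cmax,ss on first dose: D_load = D_maint·R ≈ 420 × 1.33333 ≈ 560.00 mg.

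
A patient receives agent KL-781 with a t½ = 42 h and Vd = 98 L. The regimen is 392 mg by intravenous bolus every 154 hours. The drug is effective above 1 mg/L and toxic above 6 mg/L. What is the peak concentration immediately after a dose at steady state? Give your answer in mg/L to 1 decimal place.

τ/t½ = 154/42 ≈ 3.6667, so fraction remaining f = (1/2)^(154/42) ≈ 0.0787.
At steady state, accumulation factor R = 1/(1 − e^(−kτ)) ≈ 1.0854.
Single-dose peak C₀ = D/Vd = 392/98 ≈ 4.000 mg/L.
Cmax,ss = C₀/(1 − f) ≈ 4.000/0.9213 ≈ 4.342 mg/L.
Peak 4.3 mg/L vs MTC 6 mg/L: below toxic threshold.

4.3 mg/L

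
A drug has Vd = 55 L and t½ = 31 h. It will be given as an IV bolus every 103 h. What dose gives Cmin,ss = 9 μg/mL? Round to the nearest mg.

τ/t½ = 103/31 ≈ 3.3226, so f = (1/2)^(103/31) ≈ 0.099955.
Cmin,ss = (D/Vd)·f/(1−f), so D = Cmin,ss·Vd·(1−f)/f.
D = 9 × 55 × (1−f)/f ≈ 9 × 55 × 9.00450 ≈ 4457.23 mg.

4457 mg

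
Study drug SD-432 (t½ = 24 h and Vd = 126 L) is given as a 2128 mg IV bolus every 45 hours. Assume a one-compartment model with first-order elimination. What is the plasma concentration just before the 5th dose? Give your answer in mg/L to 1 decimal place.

f = (1/2)^(τ/t½) = (1/2)^(45/24) ≈ 0.2726.
C₀ = D/Vd = 2128/126 ≈ 16.889 mg/L.
Before the 5th dose, 4 doses have been given. Superposition: Cmin = C₀·(f + f² + … + f^4).
≈ 16.889 × (0.2726 + 0.0743 + 0.0203 + 0.0055) ≈ 16.889 × 0.3727 ≈ 6.295 mg/L.

6.3 mg/L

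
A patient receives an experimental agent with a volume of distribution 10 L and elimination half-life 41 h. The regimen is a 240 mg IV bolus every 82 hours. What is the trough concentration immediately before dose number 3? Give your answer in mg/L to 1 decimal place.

f = (1/2)^(τ/t½) = (1/2)^(82/41) ≈ 0.2500.
C₀ = D/Vd = 240/10 ≈ 24.000 mg/L.
Before the 3rd dose, 2 doses have been given. Superposition: Cmin = C₀·(f + f²).
≈ 24.000 × (0.2500 + 0.0625) ≈ 24.000 × 0.3125 ≈ 7.500 mg/L.

7.5 mg/L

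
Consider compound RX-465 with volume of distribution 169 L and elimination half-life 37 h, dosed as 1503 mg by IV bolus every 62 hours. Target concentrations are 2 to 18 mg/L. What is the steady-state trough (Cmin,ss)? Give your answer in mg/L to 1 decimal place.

4.1 mg/L

Over one 62-h interval, 62/37 ≈ 1.6757 half-lives elapse, leaving f ≈ 0.3130 of each dose.
Each bolus raises the concentration by D/Vd = 1503/169 ≈ 8.893 mg/L.
Steady-state trough Cmin,ss = C₀·f/(1−f) ≈ 8.893 × 0.3130/0.6870 ≈ 4.052 mg/L.
Trough 4.1 mg/L vs MEC 2 mg/L: adequate.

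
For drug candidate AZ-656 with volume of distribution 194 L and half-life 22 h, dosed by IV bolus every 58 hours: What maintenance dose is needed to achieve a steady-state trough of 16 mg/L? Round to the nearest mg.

16196 mg

τ/t½ = 58/22 ≈ 2.6364, so f = (1/2)^(58/22) ≈ 0.160833.
Cmin,ss = (D/Vd)·f/(1−f), so D = Cmin,ss·Vd·(1−f)/f.
D = 16 × 194 × (1−f)/f ≈ 16 × 194 × 5.21763 ≈ 16195.52 mg.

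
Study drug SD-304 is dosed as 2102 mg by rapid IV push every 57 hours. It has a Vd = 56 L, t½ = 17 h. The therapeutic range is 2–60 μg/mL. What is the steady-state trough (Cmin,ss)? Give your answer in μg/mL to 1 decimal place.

k = ln2/t½ = ln2/17 ≈ 0.040773 h⁻¹; fraction remaining f = e^(−kτ) = e^(−0.040773×57) ≈ 0.0979.
Accumulation ratio R = 1/(1 − f) ≈ 1/0.9021 ≈ 1.1085.
Single-dose peak C₀ = D/Vd = 2102/56 ≈ 37.536 μg/mL.
Cmax,ss = C₀/(1 − f) ≈ 37.536/0.9021 ≈ 41.610 μg/mL.
One interval later, Cmin,ss = Cmax,ss·e^(−kτ) ≈ 41.610 × 0.0979 ≈ 4.074 μg/mL.
Trough 4.1 μg/mL vs MEC 2 μg/mL: adequate.

4.1 μg/mL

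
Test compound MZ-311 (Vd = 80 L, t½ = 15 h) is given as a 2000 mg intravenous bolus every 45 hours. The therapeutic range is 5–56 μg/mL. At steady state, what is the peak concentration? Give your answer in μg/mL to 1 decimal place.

28.6 μg/mL

τ = 45 h = 3 half-lives, so f = (1/2)^3 = 0.125.
Accumulation ratio R = 1/(1 − f) = 1/0.875 = 8/7.
Single-dose peak C₀ = D/Vd = 2000/80 = 25 μg/mL.
Steady-state peak Cmax,ss = C₀·R = 25 × 8/7 ≈ 28.571 μg/mL.
Peak 28.6 μg/mL vs MTC 56 μg/mL: below toxic threshold.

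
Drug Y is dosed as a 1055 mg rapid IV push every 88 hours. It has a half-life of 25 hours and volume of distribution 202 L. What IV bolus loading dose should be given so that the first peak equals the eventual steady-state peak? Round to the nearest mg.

1156 mg

f = (1/2)^(88/25) ≈ 0.087171; accumulation ratio R = 1/(1−f) ≈ 1.09550.
Loading dose to hit Cmax,ss on first dose: D_load = D_maint·R ≈ 1055 × 1.09550 ≈ 1155.75 mg.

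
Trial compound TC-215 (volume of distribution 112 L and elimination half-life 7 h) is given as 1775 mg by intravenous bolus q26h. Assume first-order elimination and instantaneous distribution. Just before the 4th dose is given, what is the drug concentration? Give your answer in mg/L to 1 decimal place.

f = (1/2)^(τ/t½) = (1/2)^(26/7) ≈ 0.0762.
C₀ = D/Vd = 1775/112 ≈ 15.848 mg/L.
Before the 4th dose, 3 doses have been given. Superposition: Cmin = C₀·(f + f² + … + f^3).
≈ 15.848 × (0.0762 + 0.0058 + 0.0004) ≈ 15.848 × 0.0824 ≈ 1.306 mg/L.

1.3 mg/L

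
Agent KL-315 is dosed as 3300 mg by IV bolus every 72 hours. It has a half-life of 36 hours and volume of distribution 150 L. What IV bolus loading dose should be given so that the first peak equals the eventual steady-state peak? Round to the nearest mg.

4400 mg

f = (1/2)^(72/36) ≈ 0.250000; accumulation ratio R = 1/(1−f) ≈ 1.33333.
Loading dose to hit Cmax,ss on first dose: D_load = D_maint·R ≈ 3300 × 1.33333 ≈ 4399.99 mg.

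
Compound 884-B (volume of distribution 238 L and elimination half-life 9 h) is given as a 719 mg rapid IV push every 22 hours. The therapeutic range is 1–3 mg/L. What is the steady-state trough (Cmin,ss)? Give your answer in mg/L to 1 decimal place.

τ/t½ = 22/9 ≈ 2.4444, so fraction remaining f = (1/2)^(22/9) ≈ 0.1837.
At steady state, accumulation factor R = 1/(1 − e^(−kτ)) ≈ 1.2250.
Single-dose peak C₀ = D/Vd = 719/238 ≈ 3.021 mg/L.
Cmax,ss = C₀/(1 − f) ≈ 3.021/0.8163 ≈ 3.701 mg/L.
One interval later, Cmin,ss = Cmax,ss·e^(−kτ) ≈ 3.701 × 0.1837 ≈ 0.680 mg/L.
Trough 0.7 mg/L vs MEC 1 mg/L: subtherapeutic.

0.7 mg/L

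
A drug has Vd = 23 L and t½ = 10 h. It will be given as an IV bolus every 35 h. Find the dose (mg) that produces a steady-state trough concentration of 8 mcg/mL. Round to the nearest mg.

τ/t½ = 35/10 ≈ 3.5, so f = (1/2)^(35/10) ≈ 0.088388.
Cmin,ss = (D/Vd)·f/(1−f), so D = Cmin,ss·Vd·(1−f)/f.
D = 8 × 23 × (1−f)/f ≈ 8 × 23 × 10.31375 ≈ 1897.73 mg.

1898 mg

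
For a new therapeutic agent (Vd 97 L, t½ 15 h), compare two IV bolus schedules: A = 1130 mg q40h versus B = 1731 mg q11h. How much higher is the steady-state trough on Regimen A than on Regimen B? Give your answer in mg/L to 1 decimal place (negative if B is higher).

-24.8 mg/L

Regimen A: f = (1/2)^(40/15) ≈ 0.1575; Cmin,ss = (1130/97)·f/(1−f) ≈ 2.178 mg/L.
Regimen B: f = (1/2)^(11/15) ≈ 0.6015; Cmin,ss = (1731/97)·f/(1−f) ≈ 26.936 mg/L.
Difference ≈ 2.178 − 26.936 ≈ -24.758 mg/L.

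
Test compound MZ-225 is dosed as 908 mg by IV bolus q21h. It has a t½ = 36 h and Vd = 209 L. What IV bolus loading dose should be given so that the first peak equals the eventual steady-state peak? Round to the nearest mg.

f = (1/2)^(21/36) ≈ 0.667420; accumulation ratio R = 1/(1−f) ≈ 3.00680.
Loading dose to hit Cmax,ss on first dose: D_load = D_maint·R ≈ 908 × 3.00680 ≈ 2730.17 mg.

2730 mg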